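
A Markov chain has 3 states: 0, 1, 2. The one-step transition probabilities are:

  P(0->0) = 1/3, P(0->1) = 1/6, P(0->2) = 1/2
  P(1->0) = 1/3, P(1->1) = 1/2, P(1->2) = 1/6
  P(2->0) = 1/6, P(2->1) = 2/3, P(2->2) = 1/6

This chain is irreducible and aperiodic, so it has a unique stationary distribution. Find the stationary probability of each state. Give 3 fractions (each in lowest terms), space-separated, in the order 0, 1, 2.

The stationary distribution satisfies pi = pi * P, i.e.:
  pi_0 = 1/3*pi_0 + 1/3*pi_1 + 1/6*pi_2
  pi_1 = 1/6*pi_0 + 1/2*pi_1 + 2/3*pi_2
  pi_2 = 1/2*pi_0 + 1/6*pi_1 + 1/6*pi_2
with normalization: pi_0 + pi_1 + pi_2 = 1.

Using the first 2 balance equations plus normalization, the linear system A*pi = b is:
  [-2/3, 1/3, 1/6] . pi = 0
  [1/6, -1/2, 2/3] . pi = 0
  [1, 1, 1] . pi = 1

Solving yields:
  pi_0 = 11/38
  pi_1 = 17/38
  pi_2 = 5/19

Verification (pi * P):
  11/38*1/3 + 17/38*1/3 + 5/19*1/6 = 11/38 = pi_0  (ok)
  11/38*1/6 + 17/38*1/2 + 5/19*2/3 = 17/38 = pi_1  (ok)
  11/38*1/2 + 17/38*1/6 + 5/19*1/6 = 5/19 = pi_2  (ok)

Answer: 11/38 17/38 5/19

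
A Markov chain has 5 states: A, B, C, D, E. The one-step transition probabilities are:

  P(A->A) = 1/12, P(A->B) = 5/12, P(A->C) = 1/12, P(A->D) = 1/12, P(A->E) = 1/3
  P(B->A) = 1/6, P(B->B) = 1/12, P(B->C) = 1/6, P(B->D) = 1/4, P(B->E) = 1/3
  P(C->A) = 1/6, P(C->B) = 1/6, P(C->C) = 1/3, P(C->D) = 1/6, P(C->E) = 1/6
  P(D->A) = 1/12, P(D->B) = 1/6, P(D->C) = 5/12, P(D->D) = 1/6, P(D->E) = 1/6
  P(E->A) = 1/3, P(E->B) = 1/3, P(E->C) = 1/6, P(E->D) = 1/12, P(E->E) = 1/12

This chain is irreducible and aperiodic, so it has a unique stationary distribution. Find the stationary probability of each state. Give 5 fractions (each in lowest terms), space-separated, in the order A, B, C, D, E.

The stationary distribution satisfies pi = pi * P, i.e.:
  pi_A = 1/12*pi_A + 1/6*pi_B + 1/6*pi_C + 1/12*pi_D + 1/3*pi_E
  pi_B = 5/12*pi_A + 1/12*pi_B + 1/6*pi_C + 1/6*pi_D + 1/3*pi_E
  pi_C = 1/12*pi_A + 1/6*pi_B + 1/3*pi_C + 5/12*pi_D + 1/6*pi_E
  pi_D = 1/12*pi_A + 1/4*pi_B + 1/6*pi_C + 1/6*pi_D + 1/12*pi_E
  pi_E = 1/3*pi_A + 1/3*pi_B + 1/6*pi_C + 1/6*pi_D + 1/12*pi_E
with normalization: pi_A + pi_B + pi_C + pi_D + pi_E = 1.

Using the first 4 balance equations plus normalization, the linear system A*pi = b is:
  [-11/12, 1/6, 1/6, 1/12, 1/3] . pi = 0
  [5/12, -11/12, 1/6, 1/6, 1/3] . pi = 0
  [1/12, 1/6, -2/3, 5/12, 1/6] . pi = 0
  [1/12, 1/4, 1/6, -5/6, 1/12] . pi = 0
  [1, 1, 1, 1, 1] . pi = 1

Solving yields:
  pi_A = 2175/12409
  pi_B = 2823/12409
  pi_C = 2834/12409
  pi_D = 1899/12409
  pi_E = 2678/12409

Verification (pi * P):
  2175/12409*1/12 + 2823/12409*1/6 + 2834/12409*1/6 + 1899/12409*1/12 + 2678/12409*1/3 = 2175/12409 = pi_A  (ok)
  2175/12409*5/12 + 2823/12409*1/12 + 2834/12409*1/6 + 1899/12409*1/6 + 2678/12409*1/3 = 2823/12409 = pi_B  (ok)
  2175/12409*1/12 + 2823/12409*1/6 + 2834/12409*1/3 + 1899/12409*5/12 + 2678/12409*1/6 = 2834/12409 = pi_C  (ok)
  2175/12409*1/12 + 2823/12409*1/4 + 2834/12409*1/6 + 1899/12409*1/6 + 2678/12409*1/12 = 1899/12409 = pi_D  (ok)
  2175/12409*1/3 + 2823/12409*1/3 + 2834/12409*1/6 + 1899/12409*1/6 + 2678/12409*1/12 = 2678/12409 = pi_E  (ok)

Answer: 2175/12409 2823/12409 2834/12409 1899/12409 2678/12409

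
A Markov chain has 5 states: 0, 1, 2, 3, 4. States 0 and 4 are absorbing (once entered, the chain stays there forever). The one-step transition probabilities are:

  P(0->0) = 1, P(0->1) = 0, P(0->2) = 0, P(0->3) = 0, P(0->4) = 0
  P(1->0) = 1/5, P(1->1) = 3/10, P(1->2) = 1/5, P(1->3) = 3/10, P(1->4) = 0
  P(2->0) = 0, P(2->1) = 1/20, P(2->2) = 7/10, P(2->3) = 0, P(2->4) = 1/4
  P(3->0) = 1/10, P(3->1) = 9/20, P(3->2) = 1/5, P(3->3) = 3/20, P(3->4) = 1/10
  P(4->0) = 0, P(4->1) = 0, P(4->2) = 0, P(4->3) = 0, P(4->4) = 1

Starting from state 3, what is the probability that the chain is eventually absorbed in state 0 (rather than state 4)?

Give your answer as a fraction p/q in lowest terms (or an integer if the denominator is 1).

Let a_i = P(absorbed in 0 | start in state i).
Boundary conditions: a_0 = 1, a_4 = 0.
For each transient state i, a_i = sum_j P(i->j) * a_j:
  a_1 = 1/5*a_0 + 3/10*a_1 + 1/5*a_2 + 3/10*a_3 + 0*a_4
  a_2 = 0*a_0 + 1/20*a_1 + 7/10*a_2 + 0*a_3 + 1/4*a_4
  a_3 = 1/10*a_0 + 9/20*a_1 + 1/5*a_2 + 3/20*a_3 + 1/10*a_4

Substituting a_0 = 1 and a_4 = 0, rearrange to (I - Q) a = r where r[i] = P(i -> 0):
  [7/10, -1/5, -3/10] . (a_1, a_2, a_3) = 1/5
  [-1/20, 3/10, 0] . (a_1, a_2, a_3) = 0
  [-9/20, -1/5, 17/20] . (a_1, a_2, a_3) = 1/10

Solving yields:
  a_1 = 120/253
  a_2 = 20/253
  a_3 = 98/253

Starting state is 3, so the absorption probability is a_3 = 98/253.

Answer: 98/253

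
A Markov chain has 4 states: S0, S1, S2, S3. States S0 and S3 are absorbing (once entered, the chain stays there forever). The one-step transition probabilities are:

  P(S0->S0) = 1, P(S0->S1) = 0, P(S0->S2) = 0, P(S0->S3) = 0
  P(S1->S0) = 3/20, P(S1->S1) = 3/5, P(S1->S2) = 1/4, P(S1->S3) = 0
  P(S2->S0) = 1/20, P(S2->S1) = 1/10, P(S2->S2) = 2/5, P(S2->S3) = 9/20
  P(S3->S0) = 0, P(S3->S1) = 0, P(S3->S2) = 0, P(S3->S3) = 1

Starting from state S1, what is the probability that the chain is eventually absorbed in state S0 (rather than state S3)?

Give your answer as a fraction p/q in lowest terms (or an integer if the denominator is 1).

Let a_i = P(absorbed in S0 | start in state i).
Boundary conditions: a_S0 = 1, a_S3 = 0.
For each transient state i, a_i = sum_j P(i->j) * a_j:
  a_S1 = 3/20*a_S0 + 3/5*a_S1 + 1/4*a_S2 + 0*a_S3
  a_S2 = 1/20*a_S0 + 1/10*a_S1 + 2/5*a_S2 + 9/20*a_S3

Substituting a_S0 = 1 and a_S3 = 0, rearrange to (I - Q) a = r where r[i] = P(i -> S0):
  [2/5, -1/4] . (a_S1, a_S2) = 3/20
  [-1/10, 3/5] . (a_S1, a_S2) = 1/20

Solving yields:
  a_S1 = 41/86
  a_S2 = 7/43

Starting state is S1, so the absorption probability is a_S1 = 41/86.

Answer: 41/86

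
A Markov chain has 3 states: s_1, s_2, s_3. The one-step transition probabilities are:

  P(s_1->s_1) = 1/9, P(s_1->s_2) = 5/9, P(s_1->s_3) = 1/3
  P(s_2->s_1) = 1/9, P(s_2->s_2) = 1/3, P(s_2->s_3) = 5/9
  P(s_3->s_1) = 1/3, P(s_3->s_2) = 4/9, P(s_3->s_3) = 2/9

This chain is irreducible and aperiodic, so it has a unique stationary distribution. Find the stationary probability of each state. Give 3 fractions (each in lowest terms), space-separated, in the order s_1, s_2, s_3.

Answer: 11/56 47/112 43/112

Derivation:
The stationary distribution satisfies pi = pi * P, i.e.:
  pi_s_1 = 1/9*pi_s_1 + 1/9*pi_s_2 + 1/3*pi_s_3
  pi_s_2 = 5/9*pi_s_1 + 1/3*pi_s_2 + 4/9*pi_s_3
  pi_s_3 = 1/3*pi_s_1 + 5/9*pi_s_2 + 2/9*pi_s_3
with normalization: pi_s_1 + pi_s_2 + pi_s_3 = 1.

Using the first 2 balance equations plus normalization, the linear system A*pi = b is:
  [-8/9, 1/9, 1/3] . pi = 0
  [5/9, -2/3, 4/9] . pi = 0
  [1, 1, 1] . pi = 1

Solving yields:
  pi_s_1 = 11/56
  pi_s_2 = 47/112
  pi_s_3 = 43/112

Verification (pi * P):
  11/56*1/9 + 47/112*1/9 + 43/112*1/3 = 11/56 = pi_s_1  (ok)
  11/56*5/9 + 47/112*1/3 + 43/112*4/9 = 47/112 = pi_s_2  (ok)
  11/56*1/3 + 47/112*5/9 + 43/112*2/9 = 43/112 = pi_s_3  (ok)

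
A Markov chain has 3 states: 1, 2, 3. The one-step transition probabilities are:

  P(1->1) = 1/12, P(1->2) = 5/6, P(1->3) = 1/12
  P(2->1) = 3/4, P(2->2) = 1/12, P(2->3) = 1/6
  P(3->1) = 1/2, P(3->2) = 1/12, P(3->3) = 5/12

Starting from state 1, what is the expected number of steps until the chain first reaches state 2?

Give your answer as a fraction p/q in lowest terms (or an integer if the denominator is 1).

Answer: 96/71

Derivation:
Let h_i = expected steps to first reach 2 from state i.
Boundary: h_2 = 0.
First-step equations for the other states:
  h_1 = 1 + 1/12*h_1 + 5/6*h_2 + 1/12*h_3
  h_3 = 1 + 1/2*h_1 + 1/12*h_2 + 5/12*h_3

Substituting h_2 = 0 and rearranging gives the linear system (I - Q) h = 1:
  [11/12, -1/12] . (h_1, h_3) = 1
  [-1/2, 7/12] . (h_1, h_3) = 1

Solving yields:
  h_1 = 96/71
  h_3 = 204/71

Starting state is 1, so the expected hitting time is h_1 = 96/71.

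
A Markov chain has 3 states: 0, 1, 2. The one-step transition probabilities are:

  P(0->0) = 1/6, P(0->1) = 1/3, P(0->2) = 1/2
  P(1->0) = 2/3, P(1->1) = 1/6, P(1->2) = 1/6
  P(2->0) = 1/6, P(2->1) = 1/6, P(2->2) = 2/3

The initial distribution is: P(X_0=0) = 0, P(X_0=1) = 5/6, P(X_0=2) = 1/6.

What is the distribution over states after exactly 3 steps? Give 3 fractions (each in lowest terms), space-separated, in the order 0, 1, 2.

Propagating the distribution step by step (d_{t+1} = d_t * P):
d_0 = (0=0, 1=5/6, 2=1/6)
  d_1[0] = 0*1/6 + 5/6*2/3 + 1/6*1/6 = 7/12
  d_1[1] = 0*1/3 + 5/6*1/6 + 1/6*1/6 = 1/6
  d_1[2] = 0*1/2 + 5/6*1/6 + 1/6*2/3 = 1/4
d_1 = (0=7/12, 1=1/6, 2=1/4)
  d_2[0] = 7/12*1/6 + 1/6*2/3 + 1/4*1/6 = 1/4
  d_2[1] = 7/12*1/3 + 1/6*1/6 + 1/4*1/6 = 19/72
  d_2[2] = 7/12*1/2 + 1/6*1/6 + 1/4*2/3 = 35/72
d_2 = (0=1/4, 1=19/72, 2=35/72)
  d_3[0] = 1/4*1/6 + 19/72*2/3 + 35/72*1/6 = 43/144
  d_3[1] = 1/4*1/3 + 19/72*1/6 + 35/72*1/6 = 5/24
  d_3[2] = 1/4*1/2 + 19/72*1/6 + 35/72*2/3 = 71/144
d_3 = (0=43/144, 1=5/24, 2=71/144)

Answer: 43/144 5/24 71/144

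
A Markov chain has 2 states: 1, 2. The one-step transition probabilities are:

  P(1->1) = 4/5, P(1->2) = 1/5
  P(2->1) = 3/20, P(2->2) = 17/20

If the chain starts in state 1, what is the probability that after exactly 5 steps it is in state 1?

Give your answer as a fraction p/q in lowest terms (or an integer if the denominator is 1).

Answer: 395899/800000

Derivation:
Computing P^5 by repeated multiplication:
P^1 =
  1: [4/5, 1/5]
  2: [3/20, 17/20]
P^2 =
  1: [67/100, 33/100]
  2: [99/400, 301/400]
P^3 =
  1: [1171/2000, 829/2000]
  2: [2487/8000, 5513/8000]
P^4 =
  1: [21223/40000, 18777/40000]
  2: [56331/160000, 103669/160000]
P^5 =
  1: [395899/800000, 404101/800000]
  2: [1212303/3200000, 1987697/3200000]

(P^5)[1 -> 1] = 395899/800000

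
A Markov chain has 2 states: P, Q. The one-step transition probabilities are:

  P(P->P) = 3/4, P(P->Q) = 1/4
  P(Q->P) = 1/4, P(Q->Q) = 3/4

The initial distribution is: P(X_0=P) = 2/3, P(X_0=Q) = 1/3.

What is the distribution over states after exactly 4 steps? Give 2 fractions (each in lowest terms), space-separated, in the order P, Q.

Propagating the distribution step by step (d_{t+1} = d_t * P):
d_0 = (P=2/3, Q=1/3)
  d_1[P] = 2/3*3/4 + 1/3*1/4 = 7/12
  d_1[Q] = 2/3*1/4 + 1/3*3/4 = 5/12
d_1 = (P=7/12, Q=5/12)
  d_2[P] = 7/12*3/4 + 5/12*1/4 = 13/24
  d_2[Q] = 7/12*1/4 + 5/12*3/4 = 11/24
d_2 = (P=13/24, Q=11/24)
  d_3[P] = 13/24*3/4 + 11/24*1/4 = 25/48
  d_3[Q] = 13/24*1/4 + 11/24*3/4 = 23/48
d_3 = (P=25/48, Q=23/48)
  d_4[P] = 25/48*3/4 + 23/48*1/4 = 49/96
  d_4[Q] = 25/48*1/4 + 23/48*3/4 = 47/96
d_4 = (P=49/96, Q=47/96)

Answer: 49/96 47/96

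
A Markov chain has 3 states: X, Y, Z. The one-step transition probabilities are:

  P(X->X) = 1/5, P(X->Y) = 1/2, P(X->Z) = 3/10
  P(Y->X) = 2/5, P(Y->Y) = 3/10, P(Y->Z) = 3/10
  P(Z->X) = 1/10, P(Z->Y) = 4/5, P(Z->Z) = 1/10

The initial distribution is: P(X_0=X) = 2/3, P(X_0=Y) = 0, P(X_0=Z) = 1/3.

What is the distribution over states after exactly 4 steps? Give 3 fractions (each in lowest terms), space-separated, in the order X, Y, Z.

Answer: 1021/3750 597/1250 469/1875

Derivation:
Propagating the distribution step by step (d_{t+1} = d_t * P):
d_0 = (X=2/3, Y=0, Z=1/3)
  d_1[X] = 2/3*1/5 + 0*2/5 + 1/3*1/10 = 1/6
  d_1[Y] = 2/3*1/2 + 0*3/10 + 1/3*4/5 = 3/5
  d_1[Z] = 2/3*3/10 + 0*3/10 + 1/3*1/10 = 7/30
d_1 = (X=1/6, Y=3/5, Z=7/30)
  d_2[X] = 1/6*1/5 + 3/5*2/5 + 7/30*1/10 = 89/300
  d_2[Y] = 1/6*1/2 + 3/5*3/10 + 7/30*4/5 = 9/20
  d_2[Z] = 1/6*3/10 + 3/5*3/10 + 7/30*1/10 = 19/75
d_2 = (X=89/300, Y=9/20, Z=19/75)
  d_3[X] = 89/300*1/5 + 9/20*2/5 + 19/75*1/10 = 397/1500
  d_3[Y] = 89/300*1/2 + 9/20*3/10 + 19/75*4/5 = 243/500
  d_3[Z] = 89/300*3/10 + 9/20*3/10 + 19/75*1/10 = 187/750
d_3 = (X=397/1500, Y=243/500, Z=187/750)
  d_4[X] = 397/1500*1/5 + 243/500*2/5 + 187/750*1/10 = 1021/3750
  d_4[Y] = 397/1500*1/2 + 243/500*3/10 + 187/750*4/5 = 597/1250
  d_4[Z] = 397/1500*3/10 + 243/500*3/10 + 187/750*1/10 = 469/1875
d_4 = (X=1021/3750, Y=597/1250, Z=469/1875)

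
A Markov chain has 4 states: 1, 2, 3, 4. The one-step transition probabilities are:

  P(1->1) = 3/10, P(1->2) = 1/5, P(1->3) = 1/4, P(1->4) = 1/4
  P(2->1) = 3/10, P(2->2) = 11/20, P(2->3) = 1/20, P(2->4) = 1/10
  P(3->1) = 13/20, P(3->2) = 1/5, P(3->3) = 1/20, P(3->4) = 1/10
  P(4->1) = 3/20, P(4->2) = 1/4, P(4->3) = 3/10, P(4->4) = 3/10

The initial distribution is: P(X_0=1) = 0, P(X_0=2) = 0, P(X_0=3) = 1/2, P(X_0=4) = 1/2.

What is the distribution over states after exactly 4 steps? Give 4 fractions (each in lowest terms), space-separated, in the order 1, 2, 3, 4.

Answer: 21103/64000 50937/160000 52487/320000 15031/80000

Derivation:
Propagating the distribution step by step (d_{t+1} = d_t * P):
d_0 = (1=0, 2=0, 3=1/2, 4=1/2)
  d_1[1] = 0*3/10 + 0*3/10 + 1/2*13/20 + 1/2*3/20 = 2/5
  d_1[2] = 0*1/5 + 0*11/20 + 1/2*1/5 + 1/2*1/4 = 9/40
  d_1[3] = 0*1/4 + 0*1/20 + 1/2*1/20 + 1/2*3/10 = 7/40
  d_1[4] = 0*1/4 + 0*1/10 + 1/2*1/10 + 1/2*3/10 = 1/5
d_1 = (1=2/5, 2=9/40, 3=7/40, 4=1/5)
  d_2[1] = 2/5*3/10 + 9/40*3/10 + 7/40*13/20 + 1/5*3/20 = 53/160
  d_2[2] = 2/5*1/5 + 9/40*11/20 + 7/40*1/5 + 1/5*1/4 = 231/800
  d_2[3] = 2/5*1/4 + 9/40*1/20 + 7/40*1/20 + 1/5*3/10 = 9/50
  d_2[4] = 2/5*1/4 + 9/40*1/10 + 7/40*1/10 + 1/5*3/10 = 1/5
d_2 = (1=53/160, 2=231/800, 3=9/50, 4=1/5)
  d_3[1] = 53/160*3/10 + 231/800*3/10 + 9/50*13/20 + 1/5*3/20 = 333/1000
  d_3[2] = 53/160*1/5 + 231/800*11/20 + 9/50*1/5 + 1/5*1/4 = 4977/16000
  d_3[3] = 53/160*1/4 + 231/800*1/20 + 9/50*1/20 + 1/5*3/10 = 133/800
  d_3[4] = 53/160*1/4 + 231/800*1/10 + 9/50*1/10 + 1/5*3/10 = 607/3200
d_3 = (1=333/1000, 2=4977/16000, 3=133/800, 4=607/3200)
  d_4[1] = 333/1000*3/10 + 4977/16000*3/10 + 133/800*13/20 + 607/3200*3/20 = 21103/64000
  d_4[2] = 333/1000*1/5 + 4977/16000*11/20 + 133/800*1/5 + 607/3200*1/4 = 50937/160000
  d_4[3] = 333/1000*1/4 + 4977/16000*1/20 + 133/800*1/20 + 607/3200*3/10 = 52487/320000
  d_4[4] = 333/1000*1/4 + 4977/16000*1/10 + 133/800*1/10 + 607/3200*3/10 = 15031/80000
d_4 = (1=21103/64000, 2=50937/160000, 3=52487/320000, 4=15031/80000)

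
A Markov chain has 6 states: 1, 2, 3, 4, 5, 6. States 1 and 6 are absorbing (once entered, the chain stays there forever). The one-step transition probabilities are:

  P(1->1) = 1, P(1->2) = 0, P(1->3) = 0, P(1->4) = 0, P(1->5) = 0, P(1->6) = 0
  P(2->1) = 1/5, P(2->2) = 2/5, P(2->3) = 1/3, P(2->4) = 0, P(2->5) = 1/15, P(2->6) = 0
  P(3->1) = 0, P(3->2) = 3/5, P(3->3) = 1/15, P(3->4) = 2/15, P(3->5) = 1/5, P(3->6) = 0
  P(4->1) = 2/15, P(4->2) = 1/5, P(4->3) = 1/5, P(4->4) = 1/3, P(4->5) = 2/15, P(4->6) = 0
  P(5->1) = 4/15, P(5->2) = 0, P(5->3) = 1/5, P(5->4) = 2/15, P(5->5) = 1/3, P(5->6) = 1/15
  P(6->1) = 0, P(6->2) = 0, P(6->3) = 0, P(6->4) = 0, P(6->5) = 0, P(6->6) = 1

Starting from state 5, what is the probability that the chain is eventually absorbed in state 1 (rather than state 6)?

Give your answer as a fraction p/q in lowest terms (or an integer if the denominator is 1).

Answer: 769/890

Derivation:
Let a_i = P(absorbed in 1 | start in state i).
Boundary conditions: a_1 = 1, a_6 = 0.
For each transient state i, a_i = sum_j P(i->j) * a_j:
  a_2 = 1/5*a_1 + 2/5*a_2 + 1/3*a_3 + 0*a_4 + 1/15*a_5 + 0*a_6
  a_3 = 0*a_1 + 3/5*a_2 + 1/15*a_3 + 2/15*a_4 + 1/5*a_5 + 0*a_6
  a_4 = 2/15*a_1 + 1/5*a_2 + 1/5*a_3 + 1/3*a_4 + 2/15*a_5 + 0*a_6
  a_5 = 4/15*a_1 + 0*a_2 + 1/5*a_3 + 2/15*a_4 + 1/3*a_5 + 1/15*a_6

Substituting a_1 = 1 and a_6 = 0, rearrange to (I - Q) a = r where r[i] = P(i -> 1):
  [3/5, -1/3, 0, -1/15] . (a_2, a_3, a_4, a_5) = 1/5
  [-3/5, 14/15, -2/15, -1/5] . (a_2, a_3, a_4, a_5) = 0
  [-1/5, -1/5, 2/3, -2/15] . (a_2, a_3, a_4, a_5) = 2/15
  [0, -1/5, -2/15, 2/3] . (a_2, a_3, a_4, a_5) = 4/15

Solving yields:
  a_2 = 1259/1335
  a_3 = 823/890
  a_4 = 1661/1780
  a_5 = 769/890

Starting state is 5, so the absorption probability is a_5 = 769/890.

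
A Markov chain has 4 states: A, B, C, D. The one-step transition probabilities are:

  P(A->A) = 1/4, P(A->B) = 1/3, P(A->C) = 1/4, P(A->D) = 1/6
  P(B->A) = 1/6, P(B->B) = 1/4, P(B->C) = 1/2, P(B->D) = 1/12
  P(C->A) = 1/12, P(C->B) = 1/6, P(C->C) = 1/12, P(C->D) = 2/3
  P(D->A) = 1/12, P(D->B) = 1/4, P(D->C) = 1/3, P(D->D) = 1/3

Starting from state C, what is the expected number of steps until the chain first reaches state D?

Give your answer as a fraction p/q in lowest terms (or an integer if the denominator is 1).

Answer: 162/79

Derivation:
Let h_i = expected steps to first reach D from state i.
Boundary: h_D = 0.
First-step equations for the other states:
  h_A = 1 + 1/4*h_A + 1/3*h_B + 1/4*h_C + 1/6*h_D
  h_B = 1 + 1/6*h_A + 1/4*h_B + 1/2*h_C + 1/12*h_D
  h_C = 1 + 1/12*h_A + 1/6*h_B + 1/12*h_C + 2/3*h_D

Substituting h_D = 0 and rearranging gives the linear system (I - Q) h = 1:
  [3/4, -1/3, -1/4] . (h_A, h_B, h_C) = 1
  [-1/6, 3/4, -1/2] . (h_A, h_B, h_C) = 1
  [-1/12, -1/6, 11/12] . (h_A, h_B, h_C) = 1

Solving yields:
  h_A = 282/79
  h_B = 276/79
  h_C = 162/79

Starting state is C, so the expected hitting time is h_C = 162/79.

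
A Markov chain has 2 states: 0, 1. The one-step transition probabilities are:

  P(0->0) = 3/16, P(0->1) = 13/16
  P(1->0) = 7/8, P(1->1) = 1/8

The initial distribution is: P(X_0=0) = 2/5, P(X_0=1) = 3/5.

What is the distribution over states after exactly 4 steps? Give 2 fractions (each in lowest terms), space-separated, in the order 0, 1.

Answer: 10077/20480 10403/20480

Derivation:
Propagating the distribution step by step (d_{t+1} = d_t * P):
d_0 = (0=2/5, 1=3/5)
  d_1[0] = 2/5*3/16 + 3/5*7/8 = 3/5
  d_1[1] = 2/5*13/16 + 3/5*1/8 = 2/5
d_1 = (0=3/5, 1=2/5)
  d_2[0] = 3/5*3/16 + 2/5*7/8 = 37/80
  d_2[1] = 3/5*13/16 + 2/5*1/8 = 43/80
d_2 = (0=37/80, 1=43/80)
  d_3[0] = 37/80*3/16 + 43/80*7/8 = 713/1280
  d_3[1] = 37/80*13/16 + 43/80*1/8 = 567/1280
d_3 = (0=713/1280, 1=567/1280)
  d_4[0] = 713/1280*3/16 + 567/1280*7/8 = 10077/20480
  d_4[1] = 713/1280*13/16 + 567/1280*1/8 = 10403/20480
d_4 = (0=10077/20480, 1=10403/20480)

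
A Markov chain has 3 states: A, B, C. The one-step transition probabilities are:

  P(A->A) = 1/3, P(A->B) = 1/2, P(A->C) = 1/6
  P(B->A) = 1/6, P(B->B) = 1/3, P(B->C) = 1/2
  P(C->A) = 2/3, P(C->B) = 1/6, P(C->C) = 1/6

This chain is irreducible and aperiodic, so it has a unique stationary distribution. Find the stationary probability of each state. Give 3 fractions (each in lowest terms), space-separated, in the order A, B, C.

The stationary distribution satisfies pi = pi * P, i.e.:
  pi_A = 1/3*pi_A + 1/6*pi_B + 2/3*pi_C
  pi_B = 1/2*pi_A + 1/3*pi_B + 1/6*pi_C
  pi_C = 1/6*pi_A + 1/2*pi_B + 1/6*pi_C
with normalization: pi_A + pi_B + pi_C = 1.

Using the first 2 balance equations plus normalization, the linear system A*pi = b is:
  [-2/3, 1/6, 2/3] . pi = 0
  [1/2, -2/3, 1/6] . pi = 0
  [1, 1, 1] . pi = 1

Solving yields:
  pi_A = 17/46
  pi_B = 8/23
  pi_C = 13/46

Verification (pi * P):
  17/46*1/3 + 8/23*1/6 + 13/46*2/3 = 17/46 = pi_A  (ok)
  17/46*1/2 + 8/23*1/3 + 13/46*1/6 = 8/23 = pi_B  (ok)
  17/46*1/6 + 8/23*1/2 + 13/46*1/6 = 13/46 = pi_C  (ok)

Answer: 17/46 8/23 13/46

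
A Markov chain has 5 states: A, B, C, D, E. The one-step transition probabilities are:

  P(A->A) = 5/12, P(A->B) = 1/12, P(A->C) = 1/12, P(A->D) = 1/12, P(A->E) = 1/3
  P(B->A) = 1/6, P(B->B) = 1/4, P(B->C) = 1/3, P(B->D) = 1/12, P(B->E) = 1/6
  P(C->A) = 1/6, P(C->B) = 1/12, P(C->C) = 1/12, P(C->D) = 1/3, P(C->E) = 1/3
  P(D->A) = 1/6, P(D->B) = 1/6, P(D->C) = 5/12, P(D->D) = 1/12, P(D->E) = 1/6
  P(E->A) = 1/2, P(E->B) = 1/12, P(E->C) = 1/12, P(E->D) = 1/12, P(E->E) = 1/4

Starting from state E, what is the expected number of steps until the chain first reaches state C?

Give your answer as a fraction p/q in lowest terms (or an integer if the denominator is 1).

Answer: 1440/199

Derivation:
Let h_i = expected steps to first reach C from state i.
Boundary: h_C = 0.
First-step equations for the other states:
  h_A = 1 + 5/12*h_A + 1/12*h_B + 1/12*h_C + 1/12*h_D + 1/3*h_E
  h_B = 1 + 1/6*h_A + 1/4*h_B + 1/3*h_C + 1/12*h_D + 1/6*h_E
  h_D = 1 + 1/6*h_A + 1/6*h_B + 5/12*h_C + 1/12*h_D + 1/6*h_E
  h_E = 1 + 1/2*h_A + 1/12*h_B + 1/12*h_C + 1/12*h_D + 1/4*h_E

Substituting h_C = 0 and rearranging gives the linear system (I - Q) h = 1:
  [7/12, -1/12, -1/12, -1/3] . (h_A, h_B, h_D, h_E) = 1
  [-1/6, 3/4, -1/12, -1/6] . (h_A, h_B, h_D, h_E) = 1
  [-1/6, -1/6, 11/12, -1/6] . (h_A, h_B, h_D, h_E) = 1
  [-1/2, -1/12, -1/12, 3/4] . (h_A, h_B, h_D, h_E) = 1

Solving yields:
  h_A = 1440/199
  h_B = 1008/199
  h_D = 924/199
  h_E = 1440/199

Starting state is E, so the expected hitting time is h_E = 1440/199.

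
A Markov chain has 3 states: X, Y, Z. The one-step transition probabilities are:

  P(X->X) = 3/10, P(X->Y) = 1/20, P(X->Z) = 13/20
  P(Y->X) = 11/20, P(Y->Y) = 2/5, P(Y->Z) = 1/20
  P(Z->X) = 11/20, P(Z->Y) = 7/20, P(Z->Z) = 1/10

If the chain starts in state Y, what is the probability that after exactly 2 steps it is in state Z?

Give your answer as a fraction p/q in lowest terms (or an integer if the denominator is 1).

Answer: 153/400

Derivation:
Computing P^2 by repeated multiplication:
P^1 =
  X: [3/10, 1/20, 13/20]
  Y: [11/20, 2/5, 1/20]
  Z: [11/20, 7/20, 1/10]
P^2 =
  X: [19/40, 21/80, 21/80]
  Y: [33/80, 41/200, 153/400]
  Z: [33/80, 81/400, 77/200]

(P^2)[Y -> Z] = 153/400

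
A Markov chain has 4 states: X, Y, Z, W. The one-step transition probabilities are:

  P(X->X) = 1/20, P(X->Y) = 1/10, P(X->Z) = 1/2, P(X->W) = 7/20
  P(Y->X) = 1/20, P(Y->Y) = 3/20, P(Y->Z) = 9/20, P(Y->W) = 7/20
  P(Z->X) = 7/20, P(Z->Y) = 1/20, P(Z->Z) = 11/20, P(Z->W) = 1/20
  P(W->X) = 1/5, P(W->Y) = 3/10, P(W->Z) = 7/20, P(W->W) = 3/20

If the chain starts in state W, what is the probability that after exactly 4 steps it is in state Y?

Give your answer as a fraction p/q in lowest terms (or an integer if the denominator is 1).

Computing P^4 by repeated multiplication:
P^1 =
  X: [1/20, 1/10, 1/2, 7/20]
  Y: [1/20, 3/20, 9/20, 7/20]
  Z: [7/20, 1/20, 11/20, 1/20]
  W: [1/5, 3/10, 7/20, 3/20]
P^2 =
  X: [101/400, 3/20, 187/400, 13/100]
  Y: [19/80, 31/200, 37/80, 29/200]
  Z: [89/400, 17/200, 207/400, 7/40]
  W: [71/400, 51/400, 12/25, 43/200]
P^3 =
  X: [839/4000, 881/8000, 3971/8000, 147/800]
  Y: [421/2000, 909/8000, 3949/8000, 729/4000]
  Z: [463/2000, 907/8000, 3963/8000, 639/4000]
  W: [181/800, 1003/8000, 3883/8000, 163/1000]
P^4 =
  X: [9059/40000, 1879/16000, 1967/4000, 13147/80000]
  Y: [9017/40000, 2349/20000, 39333/80000, 13237/80000]
  Z: [8903/40000, 2257/20000, 39611/80000, 2711/16000]
  W: [3521/16000, 573/5000, 9871/20000, 13743/80000]

(P^4)[W -> Y] = 573/5000

Answer: 573/5000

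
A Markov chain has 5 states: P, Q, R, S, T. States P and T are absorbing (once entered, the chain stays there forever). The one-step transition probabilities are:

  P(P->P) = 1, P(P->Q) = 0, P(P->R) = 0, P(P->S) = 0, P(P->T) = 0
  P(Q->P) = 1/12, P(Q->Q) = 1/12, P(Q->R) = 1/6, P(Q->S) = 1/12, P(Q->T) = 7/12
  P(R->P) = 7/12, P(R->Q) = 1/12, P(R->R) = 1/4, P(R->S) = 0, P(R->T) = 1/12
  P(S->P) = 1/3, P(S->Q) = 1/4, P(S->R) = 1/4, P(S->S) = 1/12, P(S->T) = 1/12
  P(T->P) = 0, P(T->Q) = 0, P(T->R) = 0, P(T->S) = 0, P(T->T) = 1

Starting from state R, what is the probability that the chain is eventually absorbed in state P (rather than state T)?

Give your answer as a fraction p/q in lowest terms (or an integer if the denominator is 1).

Let a_i = P(absorbed in P | start in state i).
Boundary conditions: a_P = 1, a_T = 0.
For each transient state i, a_i = sum_j P(i->j) * a_j:
  a_Q = 1/12*a_P + 1/12*a_Q + 1/6*a_R + 1/12*a_S + 7/12*a_T
  a_R = 7/12*a_P + 1/12*a_Q + 1/4*a_R + 0*a_S + 1/12*a_T
  a_S = 1/3*a_P + 1/4*a_Q + 1/4*a_R + 1/12*a_S + 1/12*a_T

Substituting a_P = 1 and a_T = 0, rearrange to (I - Q) a = r where r[i] = P(i -> P):
  [11/12, -1/6, -1/12] . (a_Q, a_R, a_S) = 1/12
  [-1/12, 3/4, 0] . (a_Q, a_R, a_S) = 7/12
  [-1/4, -1/4, 11/12] . (a_Q, a_R, a_S) = 1/3

Solving yields:
  a_Q = 310/1037
  a_R = 841/1037
  a_S = 691/1037

Starting state is R, so the absorption probability is a_R = 841/1037.

Answer: 841/1037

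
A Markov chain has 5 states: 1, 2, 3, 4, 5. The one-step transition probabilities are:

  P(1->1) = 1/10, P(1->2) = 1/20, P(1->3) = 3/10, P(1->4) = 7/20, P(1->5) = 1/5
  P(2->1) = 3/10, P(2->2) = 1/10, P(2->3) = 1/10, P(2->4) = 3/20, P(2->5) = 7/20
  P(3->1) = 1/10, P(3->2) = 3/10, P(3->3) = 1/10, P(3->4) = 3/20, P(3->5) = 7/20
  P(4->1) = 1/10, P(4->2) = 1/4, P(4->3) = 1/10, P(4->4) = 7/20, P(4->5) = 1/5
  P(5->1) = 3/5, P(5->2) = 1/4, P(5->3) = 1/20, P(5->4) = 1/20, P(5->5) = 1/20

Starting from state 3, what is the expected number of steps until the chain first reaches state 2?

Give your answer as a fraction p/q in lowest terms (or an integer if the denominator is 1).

Let h_i = expected steps to first reach 2 from state i.
Boundary: h_2 = 0.
First-step equations for the other states:
  h_1 = 1 + 1/10*h_1 + 1/20*h_2 + 3/10*h_3 + 7/20*h_4 + 1/5*h_5
  h_3 = 1 + 1/10*h_1 + 3/10*h_2 + 1/10*h_3 + 3/20*h_4 + 7/20*h_5
  h_4 = 1 + 1/10*h_1 + 1/4*h_2 + 1/10*h_3 + 7/20*h_4 + 1/5*h_5
  h_5 = 1 + 3/5*h_1 + 1/4*h_2 + 1/20*h_3 + 1/20*h_4 + 1/20*h_5

Substituting h_2 = 0 and rearranging gives the linear system (I - Q) h = 1:
  [9/10, -3/10, -7/20, -1/5] . (h_1, h_3, h_4, h_5) = 1
  [-1/10, 9/10, -3/20, -7/20] . (h_1, h_3, h_4, h_5) = 1
  [-1/10, -1/10, 13/20, -1/5] . (h_1, h_3, h_4, h_5) = 1
  [-3/5, -1/20, -1/20, 19/20] . (h_1, h_3, h_4, h_5) = 1

Solving yields:
  h_1 = 10900/1987
  h_3 = 8800/1987
  h_4 = 9140/1987
  h_5 = 9920/1987

Starting state is 3, so the expected hitting time is h_3 = 8800/1987.

Answer: 8800/1987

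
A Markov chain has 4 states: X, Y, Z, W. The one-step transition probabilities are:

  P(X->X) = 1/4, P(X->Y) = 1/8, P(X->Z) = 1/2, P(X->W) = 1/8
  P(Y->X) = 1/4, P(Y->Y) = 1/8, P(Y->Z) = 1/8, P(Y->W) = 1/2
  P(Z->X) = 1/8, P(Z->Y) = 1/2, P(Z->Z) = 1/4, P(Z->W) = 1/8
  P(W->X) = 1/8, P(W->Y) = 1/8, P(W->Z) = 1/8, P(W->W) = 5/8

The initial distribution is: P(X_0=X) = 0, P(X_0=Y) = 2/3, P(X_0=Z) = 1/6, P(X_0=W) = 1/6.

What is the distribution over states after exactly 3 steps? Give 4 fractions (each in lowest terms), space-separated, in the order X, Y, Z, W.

Propagating the distribution step by step (d_{t+1} = d_t * P):
d_0 = (X=0, Y=2/3, Z=1/6, W=1/6)
  d_1[X] = 0*1/4 + 2/3*1/4 + 1/6*1/8 + 1/6*1/8 = 5/24
  d_1[Y] = 0*1/8 + 2/3*1/8 + 1/6*1/2 + 1/6*1/8 = 3/16
  d_1[Z] = 0*1/2 + 2/3*1/8 + 1/6*1/4 + 1/6*1/8 = 7/48
  d_1[W] = 0*1/8 + 2/3*1/2 + 1/6*1/8 + 1/6*5/8 = 11/24
d_1 = (X=5/24, Y=3/16, Z=7/48, W=11/24)
  d_2[X] = 5/24*1/4 + 3/16*1/4 + 7/48*1/8 + 11/24*1/8 = 67/384
  d_2[Y] = 5/24*1/8 + 3/16*1/8 + 7/48*1/2 + 11/24*1/8 = 23/128
  d_2[Z] = 5/24*1/2 + 3/16*1/8 + 7/48*1/4 + 11/24*1/8 = 85/384
  d_2[W] = 5/24*1/8 + 3/16*1/2 + 7/48*1/8 + 11/24*5/8 = 163/384
d_2 = (X=67/384, Y=23/128, Z=85/384, W=163/384)
  d_3[X] = 67/384*1/4 + 23/128*1/4 + 85/384*1/8 + 163/384*1/8 = 65/384
  d_3[Y] = 67/384*1/8 + 23/128*1/8 + 85/384*1/2 + 163/384*1/8 = 213/1024
  d_3[Z] = 67/384*1/2 + 23/128*1/8 + 85/384*1/4 + 163/384*1/8 = 335/1536
  d_3[W] = 67/384*1/8 + 23/128*1/2 + 85/384*1/8 + 163/384*5/8 = 1243/3072
d_3 = (X=65/384, Y=213/1024, Z=335/1536, W=1243/3072)

Answer: 65/384 213/1024 335/1536 1243/3072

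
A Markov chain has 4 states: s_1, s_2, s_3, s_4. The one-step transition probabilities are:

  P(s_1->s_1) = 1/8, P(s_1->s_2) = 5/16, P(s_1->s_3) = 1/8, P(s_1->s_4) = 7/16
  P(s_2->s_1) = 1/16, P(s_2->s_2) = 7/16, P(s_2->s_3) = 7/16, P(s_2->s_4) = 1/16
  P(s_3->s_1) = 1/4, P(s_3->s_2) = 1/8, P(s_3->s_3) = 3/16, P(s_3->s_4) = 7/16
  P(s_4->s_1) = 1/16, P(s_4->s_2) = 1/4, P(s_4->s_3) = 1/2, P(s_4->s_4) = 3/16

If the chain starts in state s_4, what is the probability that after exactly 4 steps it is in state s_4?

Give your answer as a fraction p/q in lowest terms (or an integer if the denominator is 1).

Computing P^4 by repeated multiplication:
P^1 =
  s_1: [1/8, 5/16, 1/8, 7/16]
  s_2: [1/16, 7/16, 7/16, 1/16]
  s_3: [1/4, 1/8, 3/16, 7/16]
  s_4: [1/16, 1/4, 1/2, 3/16]
P^2 =
  s_1: [3/32, 77/256, 101/256, 27/128]
  s_2: [19/128, 9/32, 5/16, 33/128]
  s_3: [29/256, 17/64, 87/256, 9/32]
  s_4: [41/256, 61/256, 39/128, 19/64]
P^3 =
  s_1: [583/4096, 1077/4096, 661/2048, 557/2048]
  s_2: [267/2048, 559/2048, 337/1024, 137/512]
  s_3: [273/2048, 1083/4096, 1371/4096, 137/512]
  s_4: [531/4096, 273/1024, 1351/4096, 561/2048]
P^4 =
  s_1: [8645/65536, 8777/32768, 21583/65536, 8877/32768]
  s_2: [4337/32768, 2197/8192, 10853/32768, 4395/16384]
  s_3: [8755/65536, 17437/65536, 10777/32768, 8895/32768]
  s_4: [1085/8192, 17489/65536, 21735/65536, 551/2048]

(P^4)[s_4 -> s_4] = 551/2048

Answer: 551/2048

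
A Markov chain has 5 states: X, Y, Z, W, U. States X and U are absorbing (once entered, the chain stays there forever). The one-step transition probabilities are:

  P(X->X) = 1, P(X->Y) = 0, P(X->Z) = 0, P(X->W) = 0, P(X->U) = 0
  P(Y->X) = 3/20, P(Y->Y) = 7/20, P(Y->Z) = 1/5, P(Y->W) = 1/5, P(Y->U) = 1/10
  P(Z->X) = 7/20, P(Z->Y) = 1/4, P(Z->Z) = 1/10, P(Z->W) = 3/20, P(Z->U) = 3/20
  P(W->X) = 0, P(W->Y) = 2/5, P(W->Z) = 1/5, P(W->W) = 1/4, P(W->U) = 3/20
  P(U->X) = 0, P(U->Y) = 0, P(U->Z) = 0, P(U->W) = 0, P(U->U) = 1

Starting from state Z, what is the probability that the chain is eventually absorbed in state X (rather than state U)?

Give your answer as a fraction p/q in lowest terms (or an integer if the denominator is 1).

Let a_i = P(absorbed in X | start in state i).
Boundary conditions: a_X = 1, a_U = 0.
For each transient state i, a_i = sum_j P(i->j) * a_j:
  a_Y = 3/20*a_X + 7/20*a_Y + 1/5*a_Z + 1/5*a_W + 1/10*a_U
  a_Z = 7/20*a_X + 1/4*a_Y + 1/10*a_Z + 3/20*a_W + 3/20*a_U
  a_W = 0*a_X + 2/5*a_Y + 1/5*a_Z + 1/4*a_W + 3/20*a_U

Substituting a_X = 1 and a_U = 0, rearrange to (I - Q) a = r where r[i] = P(i -> X):
  [13/20, -1/5, -1/5] . (a_Y, a_Z, a_W) = 3/20
  [-1/4, 9/10, -3/20] . (a_Y, a_Z, a_W) = 7/20
  [-2/5, -1/5, 3/4] . (a_Y, a_Z, a_W) = 0

Solving yields:
  a_Y = 653/1151
  a_Z = 719/1151
  a_W = 540/1151

Starting state is Z, so the absorption probability is a_Z = 719/1151.

Answer: 719/1151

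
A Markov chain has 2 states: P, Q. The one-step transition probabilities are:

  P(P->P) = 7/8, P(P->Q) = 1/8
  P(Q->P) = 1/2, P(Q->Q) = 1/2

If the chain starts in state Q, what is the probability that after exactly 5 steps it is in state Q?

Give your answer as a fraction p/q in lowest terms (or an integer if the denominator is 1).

Computing P^5 by repeated multiplication:
P^1 =
  P: [7/8, 1/8]
  Q: [1/2, 1/2]
P^2 =
  P: [53/64, 11/64]
  Q: [11/16, 5/16]
P^3 =
  P: [415/512, 97/512]
  Q: [97/128, 31/128]
P^4 =
  P: [3293/4096, 803/4096]
  Q: [803/1024, 221/1024]
P^5 =
  P: [26263/32768, 6505/32768]
  Q: [6505/8192, 1687/8192]

(P^5)[Q -> Q] = 1687/8192

Answer: 1687/8192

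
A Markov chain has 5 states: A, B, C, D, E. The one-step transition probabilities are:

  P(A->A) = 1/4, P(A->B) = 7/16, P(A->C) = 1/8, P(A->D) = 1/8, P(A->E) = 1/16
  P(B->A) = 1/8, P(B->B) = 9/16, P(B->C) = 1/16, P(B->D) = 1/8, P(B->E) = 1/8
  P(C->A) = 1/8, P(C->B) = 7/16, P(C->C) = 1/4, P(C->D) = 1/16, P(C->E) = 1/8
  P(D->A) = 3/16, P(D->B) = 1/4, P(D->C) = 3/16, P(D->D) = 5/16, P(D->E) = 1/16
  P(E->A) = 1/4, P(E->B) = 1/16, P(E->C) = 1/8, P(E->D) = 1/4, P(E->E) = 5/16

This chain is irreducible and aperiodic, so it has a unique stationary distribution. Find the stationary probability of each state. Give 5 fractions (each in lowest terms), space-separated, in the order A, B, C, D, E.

The stationary distribution satisfies pi = pi * P, i.e.:
  pi_A = 1/4*pi_A + 1/8*pi_B + 1/8*pi_C + 3/16*pi_D + 1/4*pi_E
  pi_B = 7/16*pi_A + 9/16*pi_B + 7/16*pi_C + 1/4*pi_D + 1/16*pi_E
  pi_C = 1/8*pi_A + 1/16*pi_B + 1/4*pi_C + 3/16*pi_D + 1/8*pi_E
  pi_D = 1/8*pi_A + 1/8*pi_B + 1/16*pi_C + 5/16*pi_D + 1/4*pi_E
  pi_E = 1/16*pi_A + 1/8*pi_B + 1/8*pi_C + 1/16*pi_D + 5/16*pi_E
with normalization: pi_A + pi_B + pi_C + pi_D + pi_E = 1.

Using the first 4 balance equations plus normalization, the linear system A*pi = b is:
  [-3/4, 1/8, 1/8, 3/16, 1/4] . pi = 0
  [7/16, -7/16, 7/16, 1/4, 1/16] . pi = 0
  [1/8, 1/16, -3/4, 3/16, 1/8] . pi = 0
  [1/8, 1/8, 1/16, -11/16, 1/4] . pi = 0
  [1, 1, 1, 1, 1] . pi = 1

Solving yields:
  pi_A = 1101/6370
  pi_B = 1306/3185
  pi_C = 57/455
  pi_D = 522/3185
  pi_E = 163/1274

Verification (pi * P):
  1101/6370*1/4 + 1306/3185*1/8 + 57/455*1/8 + 522/3185*3/16 + 163/1274*1/4 = 1101/6370 = pi_A  (ok)
  1101/6370*7/16 + 1306/3185*9/16 + 57/455*7/16 + 522/3185*1/4 + 163/1274*1/16 = 1306/3185 = pi_B  (ok)
  1101/6370*1/8 + 1306/3185*1/16 + 57/455*1/4 + 522/3185*3/16 + 163/1274*1/8 = 57/455 = pi_C  (ok)
  1101/6370*1/8 + 1306/3185*1/8 + 57/455*1/16 + 522/3185*5/16 + 163/1274*1/4 = 522/3185 = pi_D  (ok)
  1101/6370*1/16 + 1306/3185*1/8 + 57/455*1/8 + 522/3185*1/16 + 163/1274*5/16 = 163/1274 = pi_E  (ok)

Answer: 1101/6370 1306/3185 57/455 522/3185 163/1274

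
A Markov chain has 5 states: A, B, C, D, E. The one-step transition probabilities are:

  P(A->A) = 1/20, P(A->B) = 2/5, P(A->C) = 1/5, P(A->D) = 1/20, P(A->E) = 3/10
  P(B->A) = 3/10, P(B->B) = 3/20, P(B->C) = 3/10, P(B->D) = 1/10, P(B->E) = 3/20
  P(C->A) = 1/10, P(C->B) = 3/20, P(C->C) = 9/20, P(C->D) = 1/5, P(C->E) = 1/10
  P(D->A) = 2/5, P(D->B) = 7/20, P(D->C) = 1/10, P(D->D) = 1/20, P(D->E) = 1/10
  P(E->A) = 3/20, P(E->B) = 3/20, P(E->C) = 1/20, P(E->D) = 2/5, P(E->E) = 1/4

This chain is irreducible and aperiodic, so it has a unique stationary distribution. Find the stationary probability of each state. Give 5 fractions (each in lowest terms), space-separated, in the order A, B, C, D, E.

The stationary distribution satisfies pi = pi * P, i.e.:
  pi_A = 1/20*pi_A + 3/10*pi_B + 1/10*pi_C + 2/5*pi_D + 3/20*pi_E
  pi_B = 2/5*pi_A + 3/20*pi_B + 3/20*pi_C + 7/20*pi_D + 3/20*pi_E
  pi_C = 1/5*pi_A + 3/10*pi_B + 9/20*pi_C + 1/10*pi_D + 1/20*pi_E
  pi_D = 1/20*pi_A + 1/10*pi_B + 1/5*pi_C + 1/20*pi_D + 2/5*pi_E
  pi_E = 3/10*pi_A + 3/20*pi_B + 1/10*pi_C + 1/10*pi_D + 1/4*pi_E
with normalization: pi_A + pi_B + pi_C + pi_D + pi_E = 1.

Using the first 4 balance equations plus normalization, the linear system A*pi = b is:
  [-19/20, 3/10, 1/10, 2/5, 3/20] . pi = 0
  [2/5, -17/20, 3/20, 7/20, 3/20] . pi = 0
  [1/5, 3/10, -11/20, 1/10, 1/20] . pi = 0
  [1/20, 1/10, 1/5, -19/20, 2/5] . pi = 0
  [1, 1, 1, 1, 1] . pi = 1

Solving yields:
  pi_A = 31389/162605
  pi_B = 37423/162605
  pi_C = 2303/9565
  pi_D = 305/1913
  pi_E = 28717/162605

Verification (pi * P):
  31389/162605*1/20 + 37423/162605*3/10 + 2303/9565*1/10 + 305/1913*2/5 + 28717/162605*3/20 = 31389/162605 = pi_A  (ok)
  31389/162605*2/5 + 37423/162605*3/20 + 2303/9565*3/20 + 305/1913*7/20 + 28717/162605*3/20 = 37423/162605 = pi_B  (ok)
  31389/162605*1/5 + 37423/162605*3/10 + 2303/9565*9/20 + 305/1913*1/10 + 28717/162605*1/20 = 2303/9565 = pi_C  (ok)
  31389/162605*1/20 + 37423/162605*1/10 + 2303/9565*1/5 + 305/1913*1/20 + 28717/162605*2/5 = 305/1913 = pi_D  (ok)
  31389/162605*3/10 + 37423/162605*3/20 + 2303/9565*1/10 + 305/1913*1/10 + 28717/162605*1/4 = 28717/162605 = pi_E  (ok)

Answer: 31389/162605 37423/162605 2303/9565 305/1913 28717/162605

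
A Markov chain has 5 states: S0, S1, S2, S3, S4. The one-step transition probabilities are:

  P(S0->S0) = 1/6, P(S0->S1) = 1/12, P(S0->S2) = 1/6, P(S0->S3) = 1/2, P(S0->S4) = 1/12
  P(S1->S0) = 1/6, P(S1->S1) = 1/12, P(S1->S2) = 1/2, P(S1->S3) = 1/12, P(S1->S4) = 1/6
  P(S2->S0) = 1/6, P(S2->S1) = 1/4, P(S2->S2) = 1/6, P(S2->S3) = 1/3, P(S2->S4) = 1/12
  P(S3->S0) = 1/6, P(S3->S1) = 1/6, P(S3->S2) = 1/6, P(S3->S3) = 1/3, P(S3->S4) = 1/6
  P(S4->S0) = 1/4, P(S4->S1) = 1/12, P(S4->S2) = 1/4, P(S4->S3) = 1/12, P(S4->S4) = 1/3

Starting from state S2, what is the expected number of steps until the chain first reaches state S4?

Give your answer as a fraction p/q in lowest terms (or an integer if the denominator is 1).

Let h_i = expected steps to first reach S4 from state i.
Boundary: h_S4 = 0.
First-step equations for the other states:
  h_S0 = 1 + 1/6*h_S0 + 1/12*h_S1 + 1/6*h_S2 + 1/2*h_S3 + 1/12*h_S4
  h_S1 = 1 + 1/6*h_S0 + 1/12*h_S1 + 1/2*h_S2 + 1/12*h_S3 + 1/6*h_S4
  h_S2 = 1 + 1/6*h_S0 + 1/4*h_S1 + 1/6*h_S2 + 1/3*h_S3 + 1/12*h_S4
  h_S3 = 1 + 1/6*h_S0 + 1/6*h_S1 + 1/6*h_S2 + 1/3*h_S3 + 1/6*h_S4

Substituting h_S4 = 0 and rearranging gives the linear system (I - Q) h = 1:
  [5/6, -1/12, -1/6, -1/2] . (h_S0, h_S1, h_S2, h_S3) = 1
  [-1/6, 11/12, -1/2, -1/12] . (h_S0, h_S1, h_S2, h_S3) = 1
  [-1/6, -1/4, 5/6, -1/3] . (h_S0, h_S1, h_S2, h_S3) = 1
  [-1/6, -1/6, -1/6, 2/3] . (h_S0, h_S1, h_S2, h_S3) = 1

Solving yields:
  h_S0 = 1479/184
  h_S1 = 351/46
  h_S2 = 1485/184
  h_S3 = 171/23

Starting state is S2, so the expected hitting time is h_S2 = 1485/184.

Answer: 1485/184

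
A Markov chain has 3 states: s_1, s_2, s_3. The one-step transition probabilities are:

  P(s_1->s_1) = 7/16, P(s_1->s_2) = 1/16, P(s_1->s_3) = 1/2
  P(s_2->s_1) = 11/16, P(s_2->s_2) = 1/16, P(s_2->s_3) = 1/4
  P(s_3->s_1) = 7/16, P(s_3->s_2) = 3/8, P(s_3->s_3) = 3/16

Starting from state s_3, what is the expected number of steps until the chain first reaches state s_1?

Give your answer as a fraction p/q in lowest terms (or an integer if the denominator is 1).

Let h_i = expected steps to first reach s_1 from state i.
Boundary: h_s_1 = 0.
First-step equations for the other states:
  h_s_2 = 1 + 11/16*h_s_1 + 1/16*h_s_2 + 1/4*h_s_3
  h_s_3 = 1 + 7/16*h_s_1 + 3/8*h_s_2 + 3/16*h_s_3

Substituting h_s_1 = 0 and rearranging gives the linear system (I - Q) h = 1:
  [15/16, -1/4] . (h_s_2, h_s_3) = 1
  [-3/8, 13/16] . (h_s_2, h_s_3) = 1

Solving yields:
  h_s_2 = 272/171
  h_s_3 = 112/57

Starting state is s_3, so the expected hitting time is h_s_3 = 112/57.

Answer: 112/57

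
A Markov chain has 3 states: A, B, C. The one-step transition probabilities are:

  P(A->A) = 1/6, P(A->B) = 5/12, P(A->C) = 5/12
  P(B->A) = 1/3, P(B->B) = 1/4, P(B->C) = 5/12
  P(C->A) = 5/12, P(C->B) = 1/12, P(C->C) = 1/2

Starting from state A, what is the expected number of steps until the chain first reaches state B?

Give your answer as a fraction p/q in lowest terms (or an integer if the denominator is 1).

Answer: 132/35

Derivation:
Let h_i = expected steps to first reach B from state i.
Boundary: h_B = 0.
First-step equations for the other states:
  h_A = 1 + 1/6*h_A + 5/12*h_B + 5/12*h_C
  h_C = 1 + 5/12*h_A + 1/12*h_B + 1/2*h_C

Substituting h_B = 0 and rearranging gives the linear system (I - Q) h = 1:
  [5/6, -5/12] . (h_A, h_C) = 1
  [-5/12, 1/2] . (h_A, h_C) = 1

Solving yields:
  h_A = 132/35
  h_C = 36/7

Starting state is A, so the expected hitting time is h_A = 132/35.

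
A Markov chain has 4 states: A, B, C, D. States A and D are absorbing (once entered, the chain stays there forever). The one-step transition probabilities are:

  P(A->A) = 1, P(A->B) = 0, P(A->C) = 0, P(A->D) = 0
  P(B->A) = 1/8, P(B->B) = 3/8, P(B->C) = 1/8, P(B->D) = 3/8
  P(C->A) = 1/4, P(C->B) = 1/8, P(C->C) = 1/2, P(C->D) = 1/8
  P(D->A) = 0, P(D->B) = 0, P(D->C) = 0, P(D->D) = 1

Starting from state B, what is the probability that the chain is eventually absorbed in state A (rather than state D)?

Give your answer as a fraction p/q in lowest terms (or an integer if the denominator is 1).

Let a_i = P(absorbed in A | start in state i).
Boundary conditions: a_A = 1, a_D = 0.
For each transient state i, a_i = sum_j P(i->j) * a_j:
  a_B = 1/8*a_A + 3/8*a_B + 1/8*a_C + 3/8*a_D
  a_C = 1/4*a_A + 1/8*a_B + 1/2*a_C + 1/8*a_D

Substituting a_A = 1 and a_D = 0, rearrange to (I - Q) a = r where r[i] = P(i -> A):
  [5/8, -1/8] . (a_B, a_C) = 1/8
  [-1/8, 1/2] . (a_B, a_C) = 1/4

Solving yields:
  a_B = 6/19
  a_C = 11/19

Starting state is B, so the absorption probability is a_B = 6/19.

Answer: 6/19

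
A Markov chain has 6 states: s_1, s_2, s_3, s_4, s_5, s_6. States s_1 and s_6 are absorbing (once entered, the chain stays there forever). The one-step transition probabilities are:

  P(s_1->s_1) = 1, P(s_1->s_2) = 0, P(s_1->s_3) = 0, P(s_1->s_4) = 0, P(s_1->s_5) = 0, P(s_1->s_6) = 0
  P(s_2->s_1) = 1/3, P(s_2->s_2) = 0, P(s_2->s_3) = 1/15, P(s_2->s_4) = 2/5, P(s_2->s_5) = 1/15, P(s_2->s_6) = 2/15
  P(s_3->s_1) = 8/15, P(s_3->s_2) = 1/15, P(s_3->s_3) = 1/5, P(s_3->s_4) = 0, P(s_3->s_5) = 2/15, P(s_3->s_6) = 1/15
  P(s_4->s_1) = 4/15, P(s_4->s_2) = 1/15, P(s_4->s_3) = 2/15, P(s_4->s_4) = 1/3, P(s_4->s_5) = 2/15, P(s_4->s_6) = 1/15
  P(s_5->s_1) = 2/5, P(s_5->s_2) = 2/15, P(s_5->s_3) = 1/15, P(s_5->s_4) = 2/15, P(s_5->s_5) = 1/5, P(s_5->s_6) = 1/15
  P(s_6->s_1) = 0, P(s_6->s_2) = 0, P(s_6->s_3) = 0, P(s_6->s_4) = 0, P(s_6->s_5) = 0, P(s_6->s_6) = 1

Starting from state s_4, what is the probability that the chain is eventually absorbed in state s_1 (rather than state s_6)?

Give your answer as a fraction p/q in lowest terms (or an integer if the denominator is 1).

Let a_i = P(absorbed in s_1 | start in state i).
Boundary conditions: a_s_1 = 1, a_s_6 = 0.
For each transient state i, a_i = sum_j P(i->j) * a_j:
  a_s_2 = 1/3*a_s_1 + 0*a_s_2 + 1/15*a_s_3 + 2/5*a_s_4 + 1/15*a_s_5 + 2/15*a_s_6
  a_s_3 = 8/15*a_s_1 + 1/15*a_s_2 + 1/5*a_s_3 + 0*a_s_4 + 2/15*a_s_5 + 1/15*a_s_6
  a_s_4 = 4/15*a_s_1 + 1/15*a_s_2 + 2/15*a_s_3 + 1/3*a_s_4 + 2/15*a_s_5 + 1/15*a_s_6
  a_s_5 = 2/5*a_s_1 + 2/15*a_s_2 + 1/15*a_s_3 + 2/15*a_s_4 + 1/5*a_s_5 + 1/15*a_s_6

Substituting a_s_1 = 1 and a_s_6 = 0, rearrange to (I - Q) a = r where r[i] = P(i -> s_1):
  [1, -1/15, -2/5, -1/15] . (a_s_2, a_s_3, a_s_4, a_s_5) = 1/3
  [-1/15, 4/5, 0, -2/15] . (a_s_2, a_s_3, a_s_4, a_s_5) = 8/15
  [-1/15, -2/15, 2/3, -2/15] . (a_s_2, a_s_3, a_s_4, a_s_5) = 4/15
  [-2/15, -1/15, -2/15, 4/5] . (a_s_2, a_s_3, a_s_4, a_s_5) = 2/5

Solving yields:
  a_s_2 = 658/849
  a_s_3 = 8134/9339
  a_s_4 = 7652/9339
  a_s_5 = 7829/9339

Starting state is s_4, so the absorption probability is a_s_4 = 7652/9339.

Answer: 7652/9339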